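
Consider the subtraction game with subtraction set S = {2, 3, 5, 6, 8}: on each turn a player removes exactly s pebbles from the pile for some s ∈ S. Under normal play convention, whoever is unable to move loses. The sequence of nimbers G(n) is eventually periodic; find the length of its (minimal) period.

G(0) = 0
G(1) = mex{} = 0
G(2) = mex{0} = 1
G(3) = mex{0,0} = 1
G(4) = mex{1,0} = 2
G(5) = mex{1,1,0} = 2
G(6) = mex{2,1,0,0} = 3
G(7) = mex{2,2,1,0} = 3
G(8) = mex{3,2,1,1,0} = 4
G(9) = mex{3,3,2,1,0} = 4
G(10) = mex{4,3,2,2,1} = 0
G(11) = mex{4,4,3,2,1} = 0
G(12) = mex{0,4,3,3,2} = 1
G(13) = mex{0,0,4,3,2} = 1
G(14) = mex{1,0,4,4,3} = 2
G(15) = mex{1,1,0,4,3} = 2
G(16) = mex{2,1,0,0,4} = 3
G(17) = mex{2,2,1,0,4} = 3
G(18) = mex{3,2,1,1,0} = 4
G(19) = mex{3,3,2,1,0} = 4
G(20) = mex{4,3,2,2,1} = 0
G(21) = mex{4,4,3,2,1} = 0
G(n+10) = G(n) holds for n = 0,…,7 (a full window of length max(S) = 8), so the sequence is purely periodic with period 10.

10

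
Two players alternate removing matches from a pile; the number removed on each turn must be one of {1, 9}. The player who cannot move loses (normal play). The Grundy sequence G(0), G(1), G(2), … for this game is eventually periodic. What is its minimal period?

G(0) = 0
G(1) = mex{0} = 1
G(2) = mex{1} = 0
G(3) = mex{0} = 1
G(4) = mex{1} = 0
G(5) = mex{0} = 1
G(6) = mex{1} = 0
G(7) = mex{0} = 1
G(8) = mex{1} = 0
G(9) = mex{0,0} = 1
G(10) = mex{1,1} = 0
G(11) = mex{0,0} = 1
G(12) = mex{1,1} = 0
G(13) = mex{0,0} = 1
G(14) = mex{1,1} = 0
G(n+2) = G(n) holds for n = 0,…,8 (a full window of length max(S) = 9), so the sequence is purely periodic with period 2.

2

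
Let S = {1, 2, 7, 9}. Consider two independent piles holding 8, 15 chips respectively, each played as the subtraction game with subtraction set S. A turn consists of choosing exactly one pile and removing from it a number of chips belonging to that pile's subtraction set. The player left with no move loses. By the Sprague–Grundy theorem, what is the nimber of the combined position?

All piles use S = {1, 2, 7, 9}:
G(0) = 0
G(1) = mex{0} = 1
G(2) = mex{1,0} = 2
G(3) = mex{2,1} = 0
G(4) = mex{0,2} = 1
G(5) = mex{1,0} = 2
G(6) = mex{2,1} = 0
G(7) = mex{0,2,0} = 1
G(8) = mex{1,0,1} = 2
G(9) = mex{2,1,2,0} = 3
G(10) = mex{3,2,0,1} = 4
G(11) = mex{4,3,1,2} = 0
G(12) = mex{0,4,2,0} = 1
G(13) = mex{1,0,0,1} = 2
G(14) = mex{2,1,1,2} = 0
G(15) = mex{0,2,2,0} = 1
Pile A: G(8) = 2.
Pile B: G(15) = 1.
Combined Grundy value = 2 ⊕ 1 = 3.

3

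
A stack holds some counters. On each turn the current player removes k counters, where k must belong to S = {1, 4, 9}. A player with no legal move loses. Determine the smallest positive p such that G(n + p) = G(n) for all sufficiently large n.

5

n :  0  1  2  3  4  5  6  7  8  9 10 11 12 13 14 15
G :  0  1  0  1  2  0  1  0  1  2  0  1  0  1  2  0
G(n+5) = G(n) holds for n = 0,…,8 (a full window of length max(S) = 9), so the sequence is purely periodic with period 5.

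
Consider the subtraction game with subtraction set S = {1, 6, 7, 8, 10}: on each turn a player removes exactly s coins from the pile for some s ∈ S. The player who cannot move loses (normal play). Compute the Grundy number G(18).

n :  0  1  2  3  4  5  6  7  8  9 10 11 12 13 14 15 16 17 18
G :  0  1  0  1  0  1  2  3  2  3  2  3  4  0  1  0  1  0  1

1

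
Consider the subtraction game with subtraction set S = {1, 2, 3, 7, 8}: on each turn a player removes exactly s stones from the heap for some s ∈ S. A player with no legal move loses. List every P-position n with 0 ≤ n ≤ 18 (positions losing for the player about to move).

n :  0  1  2  3  4  5  6  7  8  9 10 11 12 13 14 15 16 17 18
G :  0  1  2  3  0  1  2  3  4  0  1  2  3  0  1  2  3  4  0
P-positions are exactly the n with G(n) = 0.

0, 4, 9, 13, 18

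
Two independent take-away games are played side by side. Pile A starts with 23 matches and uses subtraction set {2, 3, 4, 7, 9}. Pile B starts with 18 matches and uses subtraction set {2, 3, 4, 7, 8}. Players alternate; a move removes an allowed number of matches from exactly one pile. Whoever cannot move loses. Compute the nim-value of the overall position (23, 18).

3

Pile A, S = {2, 3, 4, 7, 9}:
G(0) = 0
G(1) = mex{} = 0
G(2) = mex{0} = 1
G(3) = mex{0,0} = 1
G(4) = mex{1,0,0} = 2
G(5) = mex{1,1,0} = 2
G(6) = mex{2,1,1} = 0
G(7) = mex{2,2,1,0} = 3
G(8) = mex{0,2,2,0} = 1
G(9) = mex{3,0,2,1,0} = 4
G(10) = mex{1,3,0,1,0} = 2
G(11) = mex{4,1,3,2,1} = 0
G(12) = mex{2,4,1,2,1} = 0
G(13) = mex{0,2,4,0,2} = 1
G(14) = mex{0,0,2,3,2} = 1
G(15) = mex{1,0,0,1,0} = 2
G(16) = mex{1,1,0,4,3} = 2
G(17) = mex{2,1,1,2,1} = 0
G(18) = mex{2,2,1,0,4} = 3
G(19) = mex{0,2,2,0,2} = 1
G(20) = mex{3,0,2,1,0} = 4
G(21) = mex{1,3,0,1,0} = 2
G(22) = mex{4,1,3,2,1} = 0
G(23) = mex{2,4,1,2,1} = 0
G_A(23) = 0.
Pile B, S = {2, 3, 4, 7, 8}:
G(0) = 0
G(1) = mex{} = 0
G(2) = mex{0} = 1
G(3) = mex{0,0} = 1
G(4) = mex{1,0,0} = 2
G(5) = mex{1,1,0} = 2
G(6) = mex{2,1,1} = 0
G(7) = mex{2,2,1,0} = 3
G(8) = mex{0,2,2,0,0} = 1
G(9) = mex{3,0,2,1,0} = 4
G(10) = mex{1,3,0,1,1} = 2
G(11) = mex{4,1,3,2,1} = 0
G(12) = mex{2,4,1,2,2} = 0
G(13) = mex{0,2,4,0,2} = 1
G(14) = mex{0,0,2,3,0} = 1
G(15) = mex{1,0,0,1,3} = 2
G(16) = mex{1,1,0,4,1} = 2
G(17) = mex{2,1,1,2,4} = 0
G(18) = mex{2,2,1,0,2} = 3
G_B(18) = 3.
Combined Grundy value = 0 ⊕ 3 = 3.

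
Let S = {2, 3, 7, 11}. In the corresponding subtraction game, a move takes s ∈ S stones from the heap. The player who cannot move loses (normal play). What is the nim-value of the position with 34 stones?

G(0) = 0
G(1) = mex{} = 0
G(2) = mex{0} = 1
G(3) = mex{0,0} = 1
G(4) = mex{1,0} = 2
G(5) = mex{1,1} = 0
G(6) = mex{2,1} = 0
G(7) = mex{0,2,0} = 1
G(8) = mex{0,0,0} = 1
G(9) = mex{1,0,1} = 2
G(10) = mex{1,1,1} = 0
G(11) = mex{2,1,2,0} = 3
G(12) = mex{0,2,0,0} = 1
G(13) = mex{3,0,0,1} = 2
G(14) = mex{1,3,1,1} = 0
G(15) = mex{2,1,1,2} = 0
G(16) = mex{0,2,2,0} = 1
G(17) = mex{0,0,0,0} = 1
G(18) = mex{1,0,3,1} = 2
G(19) = mex{1,1,1,1} = 0
G(20) = mex{2,1,2,2} = 0
G(21) = mex{0,2,0,0} = 1
G(22) = mex{0,0,0,3} = 1
G(23) = mex{1,0,1,1} = 2
G(24) = mex{1,1,1,2} = 0
G(25) = mex{2,1,2,0} = 3
G(26) = mex{0,2,0,0} = 1
G(27) = mex{3,0,0,1} = 2
G(28) = mex{1,3,1,1} = 0
G(29) = mex{2,1,1,2} = 0
G(30) = mex{0,2,2,0} = 1
G(31) = mex{0,0,0,0} = 1
G(32) = mex{1,0,3,1} = 2
G(33) = mex{1,1,1,1} = 0
G(34) = mex{2,1,2,2} = 0

0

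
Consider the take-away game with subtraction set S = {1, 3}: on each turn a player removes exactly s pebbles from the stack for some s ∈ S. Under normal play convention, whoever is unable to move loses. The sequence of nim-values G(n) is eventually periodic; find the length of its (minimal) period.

G(0) = 0
G(1) = mex{0} = 1
G(2) = mex{1} = 0
G(3) = mex{0,0} = 1
G(4) = mex{1,1} = 0
G(5) = mex{0,0} = 1
G(6) = mex{1,1} = 0
G(7) = mex{0,0} = 1
G(8) = mex{1,1} = 0
G(9) = mex{0,0} = 1
G(10) = mex{1,1} = 0
G(11) = mex{0,0} = 1
G(12) = mex{1,1} = 0
G(13) = mex{0,0} = 1
G(14) = mex{1,1} = 0
G(n+2) = G(n) holds for n = 0,…,2 (a full window of length max(S) = 3), so the sequence is purely periodic with period 2.

2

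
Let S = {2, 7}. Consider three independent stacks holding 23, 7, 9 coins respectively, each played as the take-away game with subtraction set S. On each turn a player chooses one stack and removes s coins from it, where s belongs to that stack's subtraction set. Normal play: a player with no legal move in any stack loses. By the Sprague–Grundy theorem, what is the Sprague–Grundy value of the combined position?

1

All stacks use S = {2, 7}:
G(0) = 0
G(1) = mex{} = 0
G(2) = mex{0} = 1
G(3) = mex{0} = 1
G(4) = mex{1} = 0
G(5) = mex{1} = 0
G(6) = mex{0} = 1
G(7) = mex{0,0} = 1
G(8) = mex{1,0} = 2
G(9) = mex{1,1} = 0
G(10) = mex{2,1} = 0
G(11) = mex{0,0} = 1
G(12) = mex{0,0} = 1
G(13) = mex{1,1} = 0
G(14) = mex{1,1} = 0
G(15) = mex{0,2} = 1
G(16) = mex{0,0} = 1
G(17) = mex{1,0} = 2
G(18) = mex{1,1} = 0
G(19) = mex{2,1} = 0
G(20) = mex{0,0} = 1
G(21) = mex{0,0} = 1
G(22) = mex{1,1} = 0
G(23) = mex{1,1} = 0
Stack A: G(23) = 0.
Stack B: G(7) = 1.
Stack C: G(9) = 0.
Combined Grundy value = 0 ⊕ 1 ⊕ 0 = 1.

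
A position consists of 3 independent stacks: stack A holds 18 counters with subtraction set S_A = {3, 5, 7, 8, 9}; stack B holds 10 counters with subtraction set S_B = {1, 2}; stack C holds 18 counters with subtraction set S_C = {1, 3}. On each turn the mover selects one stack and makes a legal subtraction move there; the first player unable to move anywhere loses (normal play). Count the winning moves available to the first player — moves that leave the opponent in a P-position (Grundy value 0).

Stack A, S = {3, 5, 7, 8, 9}:
n :  0  1  2  3  4  5  6  7  8  9 10 11 12 13 14 15 16 17 18
G :  0  0  0  1  1  1  2  2  2  3  3  3  0  0  0  1  1  1  2
G_A(18) = 2.
Stack B, S = {1, 2}:
G(0) = 0
G(1) = mex{0} = 1
G(2) = mex{1,0} = 2
G(3) = mex{2,1} = 0
G(4) = mex{0,2} = 1
G(5) = mex{1,0} = 2
G(6) = mex{2,1} = 0
G(7) = mex{0,2} = 1
G(8) = mex{1,0} = 2
G(9) = mex{2,1} = 0
G(10) = mex{0,2} = 1
G_B(10) = 1.
Stack C, S = {1, 3}:
G(0) = 0
G(1) = mex{0} = 1
G(2) = mex{1} = 0
G(3) = mex{0,0} = 1
G(4) = mex{1,1} = 0
G(5) = mex{0,0} = 1
G(6) = mex{1,1} = 0
G(7) = mex{0,0} = 1
G(8) = mex{1,1} = 0
G(9) = mex{0,0} = 1
G(10) = mex{1,1} = 0
G(11) = mex{0,0} = 1
G(12) = mex{1,1} = 0
G(13) = mex{0,0} = 1
G(14) = mex{1,1} = 0
G(15) = mex{0,0} = 1
G(16) = mex{1,1} = 0
G(17) = mex{0,0} = 1
G(18) = mex{1,1} = 0
G_C(18) = 0.
Combined Grundy value = 2 ⊕ 1 ⊕ 0 = 3.
A winning move leaves total XOR = 0, i.e. changes one component's Grundy value g to g ⊕ X where X is the current total.
Stack A: need g' = 2⊕3 = 1. Options: 18−3→G=1, 18−5→G=0, 18−7→G=3, 18−8→G=3, 18−9→G=3. Hits: 1.
Stack B: need g' = 1⊕3 = 2. Options: 10−1→G=0, 10−2→G=2. Hits: 1.
Stack C: need g' = 0⊕3 = 3. Options: 18−1→G=1, 18−3→G=1. Hits: 0.

2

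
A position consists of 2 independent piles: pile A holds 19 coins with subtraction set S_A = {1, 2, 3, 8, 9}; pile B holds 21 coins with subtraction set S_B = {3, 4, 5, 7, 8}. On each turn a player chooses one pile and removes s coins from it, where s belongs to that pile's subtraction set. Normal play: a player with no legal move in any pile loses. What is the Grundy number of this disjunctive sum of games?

Pile A, S = {1, 2, 3, 8, 9}:
G(0) = 0
G(1) = mex{0} = 1
G(2) = mex{1,0} = 2
G(3) = mex{2,1,0} = 3
G(4) = mex{3,2,1} = 0
G(5) = mex{0,3,2} = 1
G(6) = mex{1,0,3} = 2
G(7) = mex{2,1,0} = 3
G(8) = mex{3,2,1,0} = 4
G(9) = mex{4,3,2,1,0} = 5
G(10) = mex{5,4,3,2,1} = 0
G(11) = mex{0,5,4,3,2} = 1
G(12) = mex{1,0,5,0,3} = 2
G(13) = mex{2,1,0,1,0} = 3
G(14) = mex{3,2,1,2,1} = 0
G(15) = mex{0,3,2,3,2} = 1
G(16) = mex{1,0,3,4,3} = 2
G(17) = mex{2,1,0,5,4} = 3
G(18) = mex{3,2,1,0,5} = 4
G(19) = mex{4,3,2,1,0} = 5
G_A(19) = 5.
Pile B, S = {3, 4, 5, 7, 8}:
n :  0  1  2  3  4  5  6  7  8  9 10 11 12 13 14 15 16 17 18 19 20 21
G :  0  0  0  1  1  1  2  2  2  3  3  0  0  0  1  1  1  2  2  2  3  3
G_B(21) = 3.
Combined Grundy value = 5 ⊕ 3 = 6.

6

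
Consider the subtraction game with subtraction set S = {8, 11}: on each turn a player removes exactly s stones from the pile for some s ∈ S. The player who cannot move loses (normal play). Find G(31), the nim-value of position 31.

n :  0  1  2  3  4  5  6  7  8  9 10 11 12 13 14 15 16 17 18 19 20 21 22 23 24 25 26 27 28 29 30 31
G :  0  0  0  0  0  0  0  0  1  1  1  1  1  1  1  1  2  2  2  0  0  0  0  0  0  0  0  1  1  1  1  1

1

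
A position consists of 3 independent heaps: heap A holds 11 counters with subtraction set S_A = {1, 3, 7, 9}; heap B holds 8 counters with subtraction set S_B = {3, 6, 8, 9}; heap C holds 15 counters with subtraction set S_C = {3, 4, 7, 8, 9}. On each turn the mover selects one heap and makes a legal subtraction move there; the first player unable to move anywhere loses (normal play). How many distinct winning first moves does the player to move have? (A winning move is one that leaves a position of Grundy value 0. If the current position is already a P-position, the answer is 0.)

Heap A, S = {1, 3, 7, 9}:
n :  0  1  2  3  4  5  6  7  8  9 10 11
G :  0  1  0  1  0  1  0  1  0  1  0  1
G_A(11) = 1.
Heap B, S = {3, 6, 8, 9}:
G(0) = 0
G(1) = mex{} = 0
G(2) = mex{} = 0
G(3) = mex{0} = 1
G(4) = mex{0} = 1
G(5) = mex{0} = 1
G(6) = mex{1,0} = 2
G(7) = mex{1,0} = 2
G(8) = mex{1,0,0} = 2
G_B(8) = 2.
Heap C, S = {3, 4, 7, 8, 9}:
G(0) = 0
G(1) = mex{} = 0
G(2) = mex{} = 0
G(3) = mex{0} = 1
G(4) = mex{0,0} = 1
G(5) = mex{0,0} = 1
G(6) = mex{1,0} = 2
G(7) = mex{1,1,0} = 2
G(8) = mex{1,1,0,0} = 2
G(9) = mex{2,1,0,0,0} = 3
G(10) = mex{2,2,1,0,0} = 3
G(11) = mex{2,2,1,1,0} = 3
G(12) = mex{3,2,1,1,1} = 0
G(13) = mex{3,3,2,1,1} = 0
G(14) = mex{3,3,2,2,1} = 0
G(15) = mex{0,3,2,2,2} = 1
G_C(15) = 1.
Combined Grundy value = 1 ⊕ 2 ⊕ 1 = 2.
A winning move leaves total XOR = 0, i.e. changes one component's Grundy value g to g ⊕ X where X is the current total.
Heap A: need g' = 1⊕2 = 3. Options: 11−1→G=0, 11−3→G=0, 11−7→G=0, 11−9→G=0. Hits: 0.
Heap B: need g' = 2⊕2 = 0. Options: 8−3→G=1, 8−6→G=0, 8−8→G=0. Hits: 2.
Heap C: need g' = 1⊕2 = 3. Options: 15−3→G=0, 15−4→G=3, 15−7→G=2, 15−8→G=2, 15−9→G=2. Hits: 1.

3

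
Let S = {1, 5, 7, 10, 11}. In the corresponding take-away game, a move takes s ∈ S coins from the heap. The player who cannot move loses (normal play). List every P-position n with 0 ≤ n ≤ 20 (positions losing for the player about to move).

0, 2, 4, 6, 8, 20

G(0) = 0
G(1) = mex{0} = 1
G(2) = mex{1} = 0
G(3) = mex{0} = 1
G(4) = mex{1} = 0
G(5) = mex{0,0} = 1
G(6) = mex{1,1} = 0
G(7) = mex{0,0,0} = 1
G(8) = mex{1,1,1} = 0
G(9) = mex{0,0,0} = 1
G(10) = mex{1,1,1,0} = 2
G(11) = mex{2,0,0,1,0} = 3
G(12) = mex{3,1,1,0,1} = 2
G(13) = mex{2,0,0,1,0} = 3
G(14) = mex{3,1,1,0,1} = 2
G(15) = mex{2,2,0,1,0} = 3
G(16) = mex{3,3,1,0,1} = 2
G(17) = mex{2,2,2,1,0} = 3
G(18) = mex{3,3,3,0,1} = 2
G(19) = mex{2,2,2,1,0} = 3
G(20) = mex{3,3,3,2,1} = 0
P-positions are exactly the n with G(n) = 0.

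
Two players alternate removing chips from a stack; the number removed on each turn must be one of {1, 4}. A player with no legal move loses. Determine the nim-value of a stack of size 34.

2

n :  0  1  2  3  4  5  6  7  8  9 10 11 12 13 14 15 16 17 18 19 20 21 22 23 24 25 26 27 28 29 30 31 32 33 34
G :  0  1  0  1  2  0  1  0  1  2  0  1  0  1  2  0  1  0  1  2  0  1  0  1  2  0  1  0  1  2  0  1  0  1  2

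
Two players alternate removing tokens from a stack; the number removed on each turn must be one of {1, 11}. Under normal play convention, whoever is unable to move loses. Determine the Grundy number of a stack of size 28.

G(0) = 0
G(1) = mex{0} = 1
G(2) = mex{1} = 0
G(3) = mex{0} = 1
G(4) = mex{1} = 0
G(5) = mex{0} = 1
G(6) = mex{1} = 0
G(7) = mex{0} = 1
G(8) = mex{1} = 0
G(9) = mex{0} = 1
G(10) = mex{1} = 0
G(11) = mex{0,0} = 1
G(12) = mex{1,1} = 0
G(13) = mex{0,0} = 1
G(14) = mex{1,1} = 0
G(15) = mex{0,0} = 1
G(16) = mex{1,1} = 0
G(17) = mex{0,0} = 1
G(18) = mex{1,1} = 0
G(19) = mex{0,0} = 1
G(20) = mex{1,1} = 0
G(21) = mex{0,0} = 1
G(22) = mex{1,1} = 0
G(23) = mex{0,0} = 1
G(24) = mex{1,1} = 0
G(25) = mex{0,0} = 1
G(26) = mex{1,1} = 0
G(27) = mex{0,0} = 1
G(28) = mex{1,1} = 0

0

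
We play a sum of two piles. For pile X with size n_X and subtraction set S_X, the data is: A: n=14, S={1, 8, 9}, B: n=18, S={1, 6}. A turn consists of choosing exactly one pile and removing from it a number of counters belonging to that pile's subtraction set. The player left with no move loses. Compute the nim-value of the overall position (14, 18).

Pile A, S = {1, 8, 9}:
G(0) = 0
G(1) = mex{0} = 1
G(2) = mex{1} = 0
G(3) = mex{0} = 1
G(4) = mex{1} = 0
G(5) = mex{0} = 1
G(6) = mex{1} = 0
G(7) = mex{0} = 1
G(8) = mex{1,0} = 2
G(9) = mex{2,1,0} = 3
G(10) = mex{3,0,1} = 2
G(11) = mex{2,1,0} = 3
G(12) = mex{3,0,1} = 2
G(13) = mex{2,1,0} = 3
G(14) = mex{3,0,1} = 2
G_A(14) = 2.
Pile B, S = {1, 6}:
G(0) = 0
G(1) = mex{0} = 1
G(2) = mex{1} = 0
G(3) = mex{0} = 1
G(4) = mex{1} = 0
G(5) = mex{0} = 1
G(6) = mex{1,0} = 2
G(7) = mex{2,1} = 0
G(8) = mex{0,0} = 1
G(9) = mex{1,1} = 0
G(10) = mex{0,0} = 1
G(11) = mex{1,1} = 0
G(12) = mex{0,2} = 1
G(13) = mex{1,0} = 2
G(14) = mex{2,1} = 0
G(15) = mex{0,0} = 1
G(16) = mex{1,1} = 0
G(17) = mex{0,0} = 1
G(18) = mex{1,1} = 0
G_B(18) = 0.
Combined Grundy value = 2 ⊕ 0 = 2.

2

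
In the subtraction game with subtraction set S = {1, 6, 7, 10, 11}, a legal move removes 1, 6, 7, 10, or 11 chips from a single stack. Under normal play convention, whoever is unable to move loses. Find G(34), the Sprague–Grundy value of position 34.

0

n :  0  1  2  3  4  5  6  7  8  9 10 11 12 13 14 15 16 17 18 19 20 21 22 23 24 25 26 27 28 29 30 31 32 33 34
G :  0  1  0  1  0  1  2  3  2  3  2  3  4  5  4  5  0  1  0  1  0  1  2  3  2  3  2  3  4  5  4  5  0  1  0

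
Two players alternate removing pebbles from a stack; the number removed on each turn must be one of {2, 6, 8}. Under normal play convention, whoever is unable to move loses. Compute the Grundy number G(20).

G(0) = 0
G(1) = mex{} = 0
G(2) = mex{0} = 1
G(3) = mex{0} = 1
G(4) = mex{1} = 0
G(5) = mex{1} = 0
G(6) = mex{0,0} = 1
G(7) = mex{0,0} = 1
G(8) = mex{1,1,0} = 2
G(9) = mex{1,1,0} = 2
G(10) = mex{2,0,1} = 3
G(11) = mex{2,0,1} = 3
G(12) = mex{3,1,0} = 2
G(13) = mex{3,1,0} = 2
G(14) = mex{2,2,1} = 0
G(15) = mex{2,2,1} = 0
G(16) = mex{0,3,2} = 1
G(17) = mex{0,3,2} = 1
G(18) = mex{1,2,3} = 0
G(19) = mex{1,2,3} = 0
G(20) = mex{0,0,2} = 1

1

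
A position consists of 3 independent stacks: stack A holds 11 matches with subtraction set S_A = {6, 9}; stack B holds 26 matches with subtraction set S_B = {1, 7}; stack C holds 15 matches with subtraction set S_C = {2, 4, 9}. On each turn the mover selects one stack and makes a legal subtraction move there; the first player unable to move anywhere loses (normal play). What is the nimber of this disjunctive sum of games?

0

Stack A, S = {6, 9}:
n :  0  1  2  3  4  5  6  7  8  9 10 11
G :  0  0  0  0  0  0  1  1  1  1  1  1
G_A(11) = 1.
Stack B, S = {1, 7}:
G(0) = 0
G(1) = mex{0} = 1
G(2) = mex{1} = 0
G(3) = mex{0} = 1
G(4) = mex{1} = 0
G(5) = mex{0} = 1
G(6) = mex{1} = 0
G(7) = mex{0,0} = 1
G(8) = mex{1,1} = 0
G(9) = mex{0,0} = 1
G(10) = mex{1,1} = 0
G(11) = mex{0,0} = 1
G(12) = mex{1,1} = 0
G(13) = mex{0,0} = 1
G(14) = mex{1,1} = 0
G(15) = mex{0,0} = 1
G(16) = mex{1,1} = 0
G(17) = mex{0,0} = 1
G(18) = mex{1,1} = 0
G(19) = mex{0,0} = 1
G(20) = mex{1,1} = 0
G(21) = mex{0,0} = 1
G(22) = mex{1,1} = 0
G(23) = mex{0,0} = 1
G(24) = mex{1,1} = 0
G(25) = mex{0,0} = 1
G(26) = mex{1,1} = 0
G_B(26) = 0.
Stack C, S = {2, 4, 9}:
n :  0  1  2  3  4  5  6  7  8  9 10 11 12 13 14 15
G :  0  0  1  1  2  2  0  0  1  1  2  2  0  0  1  1
G_C(15) = 1.
Combined Grundy value = 1 ⊕ 0 ⊕ 1 = 0.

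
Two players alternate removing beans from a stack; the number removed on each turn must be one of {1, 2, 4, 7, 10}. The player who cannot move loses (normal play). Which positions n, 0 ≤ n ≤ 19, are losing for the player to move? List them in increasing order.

0, 3, 6, 9, 12, 15, 18

n :  0  1  2  3  4  5  6  7  8  9 10 11 12 13 14 15 16 17 18 19
G :  0  1  2  0  1  2  0  1  2  0  1  2  0  1  2  0  1  2  0  1
P-positions are exactly the n with G(n) = 0.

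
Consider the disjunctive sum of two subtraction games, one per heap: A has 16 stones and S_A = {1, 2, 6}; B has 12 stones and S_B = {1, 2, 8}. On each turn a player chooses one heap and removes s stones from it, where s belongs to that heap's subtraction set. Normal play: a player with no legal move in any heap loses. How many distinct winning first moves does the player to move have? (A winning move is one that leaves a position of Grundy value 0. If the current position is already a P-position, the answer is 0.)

Heap A, S = {1, 2, 6}:
n :  0  1  2  3  4  5  6  7  8  9 10 11 12 13 14 15 16
G :  0  1  2  0  1  2  3  0  1  2  0  1  2  3  0  1  2
G_A(16) = 2.
Heap B, S = {1, 2, 8}:
G(0) = 0
G(1) = mex{0} = 1
G(2) = mex{1,0} = 2
G(3) = mex{2,1} = 0
G(4) = mex{0,2} = 1
G(5) = mex{1,0} = 2
G(6) = mex{2,1} = 0
G(7) = mex{0,2} = 1
G(8) = mex{1,0,0} = 2
G(9) = mex{2,1,1} = 0
G(10) = mex{0,2,2} = 1
G(11) = mex{1,0,0} = 2
G(12) = mex{2,1,1} = 0
G_B(12) = 0.
Combined Grundy value = 2 ⊕ 0 = 2.
A winning move leaves total XOR = 0, i.e. changes one component's Grundy value g to g ⊕ X where X is the current total.
Heap A: need g' = 2⊕2 = 0. Options: 16−1→G=1, 16−2→G=0, 16−6→G=0. Hits: 2.
Heap B: need g' = 0⊕2 = 2. Options: 12−1→G=2, 12−2→G=1, 12−8→G=1. Hits: 1.

3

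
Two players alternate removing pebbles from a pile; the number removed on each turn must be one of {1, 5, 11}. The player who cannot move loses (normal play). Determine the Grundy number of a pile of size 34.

0

G(0) = 0
G(1) = mex{0} = 1
G(2) = mex{1} = 0
G(3) = mex{0} = 1
G(4) = mex{1} = 0
G(5) = mex{0,0} = 1
G(6) = mex{1,1} = 0
G(7) = mex{0,0} = 1
G(8) = mex{1,1} = 0
G(9) = mex{0,0} = 1
G(10) = mex{1,1} = 0
G(11) = mex{0,0,0} = 1
G(12) = mex{1,1,1} = 0
G(13) = mex{0,0,0} = 1
G(14) = mex{1,1,1} = 0
G(15) = mex{0,0,0} = 1
G(16) = mex{1,1,1} = 0
G(17) = mex{0,0,0} = 1
G(18) = mex{1,1,1} = 0
G(19) = mex{0,0,0} = 1
G(20) = mex{1,1,1} = 0
G(21) = mex{0,0,0} = 1
G(22) = mex{1,1,1} = 0
G(23) = mex{0,0,0} = 1
G(24) = mex{1,1,1} = 0
G(25) = mex{0,0,0} = 1
G(26) = mex{1,1,1} = 0
G(27) = mex{0,0,0} = 1
G(28) = mex{1,1,1} = 0
G(29) = mex{0,0,0} = 1
G(30) = mex{1,1,1} = 0
G(31) = mex{0,0,0} = 1
G(32) = mex{1,1,1} = 0
G(33) = mex{0,0,0} = 1
G(34) = mex{1,1,1} = 0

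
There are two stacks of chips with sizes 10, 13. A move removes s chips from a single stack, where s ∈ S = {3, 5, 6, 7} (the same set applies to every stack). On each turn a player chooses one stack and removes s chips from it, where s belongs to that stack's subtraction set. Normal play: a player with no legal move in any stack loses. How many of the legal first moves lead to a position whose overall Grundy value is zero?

4

All stacks use S = {3, 5, 6, 7}:
n :  0  1  2  3  4  5  6  7  8  9 10 11 12 13
G :  0  0  0  1  1  1  2  2  2  3  0  0  0  1
Stack A: G(10) = 0.
Stack B: G(13) = 1.
Combined Grundy value = 0 ⊕ 1 = 1.
A winning move leaves total XOR = 0, i.e. changes one component's Grundy value g to g ⊕ X where X is the current total.
Stack A: need g' = 0⊕1 = 1. Options: 10−3→G=2, 10−5→G=1, 10−6→G=1, 10−7→G=1. Hits: 3.
Stack B: need g' = 1⊕1 = 0. Options: 13−3→G=0, 13−5→G=2, 13−6→G=2, 13−7→G=2. Hits: 1.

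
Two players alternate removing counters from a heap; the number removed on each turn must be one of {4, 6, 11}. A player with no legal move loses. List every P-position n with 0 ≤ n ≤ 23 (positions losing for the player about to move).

0, 1, 2, 3, 10, 15, 17, 18, 20

n :  0  1  2  3  4  5  6  7  8  9 10 11 12 13 14 15 16 17 18 19 20 21 22 23
G :  0  0  0  0  1  1  1  1  2  2  0  2  3  3  1  0  2  0  0  1  0  1  1  2
P-positions are exactly the n with G(n) = 0.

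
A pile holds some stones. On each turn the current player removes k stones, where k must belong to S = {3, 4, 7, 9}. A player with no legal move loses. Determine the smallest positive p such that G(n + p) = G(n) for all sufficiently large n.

12

n :  0  1  2  3  4  5  6  7  8  9 10 11 12 13 14 15 16 17 18 19 20 21 22 23 24 25
G :  0  0  0  1  1  1  2  2  2  3  3  3  0  0  0  1  1  1  2  2  2  3  3  3  0  0
G(n+12) = G(n) holds for n = 0,…,8 (a full window of length max(S) = 9), so the sequence is purely periodic with period 12.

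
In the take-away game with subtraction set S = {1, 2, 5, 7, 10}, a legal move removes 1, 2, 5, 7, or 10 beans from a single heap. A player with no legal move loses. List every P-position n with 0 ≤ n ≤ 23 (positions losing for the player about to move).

0, 3, 6, 9, 12, 15, 18, 21

n :  0  1  2  3  4  5  6  7  8  9 10 11 12 13 14 15 16 17 18 19 20 21 22 23
G :  0  1  2  0  1  2  0  1  2  0  1  2  0  1  2  0  1  2  0  1  2  0  1  2
P-positions are exactly the n with G(n) = 0.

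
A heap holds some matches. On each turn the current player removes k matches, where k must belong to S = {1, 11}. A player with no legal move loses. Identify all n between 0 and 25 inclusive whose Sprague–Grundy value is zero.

0, 2, 4, 6, 8, 10, 12, 14, 16, 18, 20, 22, 24

G(0) = 0
G(1) = mex{0} = 1
G(2) = mex{1} = 0
G(3) = mex{0} = 1
G(4) = mex{1} = 0
G(5) = mex{0} = 1
G(6) = mex{1} = 0
G(7) = mex{0} = 1
G(8) = mex{1} = 0
G(9) = mex{0} = 1
G(10) = mex{1} = 0
G(11) = mex{0,0} = 1
G(12) = mex{1,1} = 0
G(13) = mex{0,0} = 1
G(14) = mex{1,1} = 0
G(15) = mex{0,0} = 1
G(16) = mex{1,1} = 0
G(17) = mex{0,0} = 1
G(18) = mex{1,1} = 0
G(19) = mex{0,0} = 1
G(20) = mex{1,1} = 0
G(21) = mex{0,0} = 1
G(22) = mex{1,1} = 0
G(23) = mex{0,0} = 1
G(24) = mex{1,1} = 0
G(25) = mex{0,0} = 1
P-positions are exactly the n with G(n) = 0.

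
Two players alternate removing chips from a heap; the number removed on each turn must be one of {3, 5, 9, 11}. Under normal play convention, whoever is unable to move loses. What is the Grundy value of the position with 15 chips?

0

n :  0  1  2  3  4  5  6  7  8  9 10 11 12 13 14 15
G :  0  0  0  1  1  1  2  2  0  3  3  1  4  2  0  0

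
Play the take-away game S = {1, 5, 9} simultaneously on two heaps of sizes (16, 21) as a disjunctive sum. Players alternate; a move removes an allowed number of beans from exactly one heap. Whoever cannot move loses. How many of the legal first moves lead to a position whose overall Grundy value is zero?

All heaps use S = {1, 5, 9}:
G(0) = 0
G(1) = mex{0} = 1
G(2) = mex{1} = 0
G(3) = mex{0} = 1
G(4) = mex{1} = 0
G(5) = mex{0,0} = 1
G(6) = mex{1,1} = 0
G(7) = mex{0,0} = 1
G(8) = mex{1,1} = 0
G(9) = mex{0,0,0} = 1
G(10) = mex{1,1,1} = 0
G(11) = mex{0,0,0} = 1
G(12) = mex{1,1,1} = 0
G(13) = mex{0,0,0} = 1
G(14) = mex{1,1,1} = 0
G(15) = mex{0,0,0} = 1
G(16) = mex{1,1,1} = 0
G(17) = mex{0,0,0} = 1
G(18) = mex{1,1,1} = 0
G(19) = mex{0,0,0} = 1
G(20) = mex{1,1,1} = 0
G(21) = mex{0,0,0} = 1
Heap A: G(16) = 0.
Heap B: G(21) = 1.
Combined Grundy value = 0 ⊕ 1 = 1.
A winning move leaves total XOR = 0, i.e. changes one component's Grundy value g to g ⊕ X where X is the current total.
Heap A: need g' = 0⊕1 = 1. Options: 16−1→G=1, 16−5→G=1, 16−9→G=1. Hits: 3.
Heap B: need g' = 1⊕1 = 0. Options: 21−1→G=0, 21−5→G=0, 21−9→G=0. Hits: 3.

6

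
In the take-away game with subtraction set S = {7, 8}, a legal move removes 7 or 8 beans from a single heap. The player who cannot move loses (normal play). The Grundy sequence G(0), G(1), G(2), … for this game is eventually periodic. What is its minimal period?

15

n :  0  1  2  3  4  5  6  7  8  9 10 11 12 13 14 15 16 17 18 19 20 21 22 23 24 25 26 27 28 29 30 31
G :  0  0  0  0  0  0  0  1  1  1  1  1  1  1  2  0  0  0  0  0  0  0  1  1  1  1  1  1  1  2  0  0
G(n+15) = G(n) holds for n = 0,…,7 (a full window of length max(S) = 8), so the sequence is purely periodic with period 15.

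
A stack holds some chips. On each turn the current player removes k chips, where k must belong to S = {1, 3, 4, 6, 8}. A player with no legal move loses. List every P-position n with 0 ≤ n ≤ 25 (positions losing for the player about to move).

n :  0  1  2  3  4  5  6  7  8  9 10 11 12 13 14 15 16 17 18 19 20 21 22 23 24 25
G :  0  1  0  1  2  3  2  0  1  0  1  2  3  2  0  1  0  1  2  3  2  0  1  0  1  2
P-positions are exactly the n with G(n) = 0.

0, 2, 7, 9, 14, 16, 21, 23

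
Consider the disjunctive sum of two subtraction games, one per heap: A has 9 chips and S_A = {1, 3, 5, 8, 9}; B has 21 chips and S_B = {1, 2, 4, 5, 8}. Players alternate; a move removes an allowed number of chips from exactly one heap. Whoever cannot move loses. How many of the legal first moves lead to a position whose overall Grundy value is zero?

3

Heap A, S = {1, 3, 5, 8, 9}:
n : 0 1 2 3 4 5 6 7 8 9
G : 0 1 0 1 0 1 0 1 2 3
G_A(9) = 3.
Heap B, S = {1, 2, 4, 5, 8}:
n :  0  1  2  3  4  5  6  7  8  9 10 11 12 13 14 15 16 17 18 19 20 21
G :  0  1  2  0  1  2  0  1  2  0  1  2  0  1  2  0  1  2  0  1  2  0
G_B(21) = 0.
Combined Grundy value = 3 ⊕ 0 = 3.
A winning move leaves total XOR = 0, i.e. changes one component's Grundy value g to g ⊕ X where X is the current total.
Heap A: need g' = 3⊕3 = 0. Options: 9−1→G=2, 9−3→G=0, 9−5→G=0, 9−8→G=1, 9−9→G=0. Hits: 3.
Heap B: need g' = 0⊕3 = 3. Options: 21−1→G=2, 21−2→G=1, 21−4→G=2, 21−5→G=1, 21−8→G=1. Hits: 0.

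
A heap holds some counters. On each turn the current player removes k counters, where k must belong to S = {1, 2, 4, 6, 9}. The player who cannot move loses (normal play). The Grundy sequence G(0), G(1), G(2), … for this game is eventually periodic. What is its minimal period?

8

G(0) = 0
G(1) = mex{0} = 1
G(2) = mex{1,0} = 2
G(3) = mex{2,1} = 0
G(4) = mex{0,2,0} = 1
G(5) = mex{1,0,1} = 2
G(6) = mex{2,1,2,0} = 3
G(7) = mex{3,2,0,1} = 4
G(8) = mex{4,3,1,2} = 0
G(9) = mex{0,4,2,0,0} = 1
G(10) = mex{1,0,3,1,1} = 2
G(11) = mex{2,1,4,2,2} = 0
G(12) = mex{0,2,0,3,0} = 1
G(13) = mex{1,0,1,4,1} = 2
G(14) = mex{2,1,2,0,2} = 3
G(15) = mex{3,2,0,1,3} = 4
G(16) = mex{4,3,1,2,4} = 0
G(17) = mex{0,4,2,0,0} = 1
G(18) = mex{1,0,3,1,1} = 2
G(n+8) = G(n) holds for n = 0,…,8 (a full window of length max(S) = 9), so the sequence is purely periodic with period 8.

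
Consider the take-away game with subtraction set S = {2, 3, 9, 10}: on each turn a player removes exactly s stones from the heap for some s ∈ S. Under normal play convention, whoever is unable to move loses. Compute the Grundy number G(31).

1

G(0) = 0
G(1) = mex{} = 0
G(2) = mex{0} = 1
G(3) = mex{0,0} = 1
G(4) = mex{1,0} = 2
G(5) = mex{1,1} = 0
G(6) = mex{2,1} = 0
G(7) = mex{0,2} = 1
G(8) = mex{0,0} = 1
G(9) = mex{1,0,0} = 2
G(10) = mex{1,1,0,0} = 2
G(11) = mex{2,1,1,0} = 3
G(12) = mex{2,2,1,1} = 0
G(13) = mex{3,2,2,1} = 0
G(14) = mex{0,3,0,2} = 1
G(15) = mex{0,0,0,0} = 1
G(16) = mex{1,0,1,0} = 2
G(17) = mex{1,1,1,1} = 0
G(18) = mex{2,1,2,1} = 0
G(19) = mex{0,2,2,2} = 1
G(20) = mex{0,0,3,2} = 1
G(21) = mex{1,0,0,3} = 2
G(22) = mex{1,1,0,0} = 2
G(23) = mex{2,1,1,0} = 3
G(24) = mex{2,2,1,1} = 0
G(25) = mex{3,2,2,1} = 0
G(26) = mex{0,3,0,2} = 1
G(27) = mex{0,0,0,0} = 1
G(28) = mex{1,0,1,0} = 2
G(29) = mex{1,1,1,1} = 0
G(30) = mex{2,1,2,1} = 0
G(31) = mex{0,2,2,2} = 1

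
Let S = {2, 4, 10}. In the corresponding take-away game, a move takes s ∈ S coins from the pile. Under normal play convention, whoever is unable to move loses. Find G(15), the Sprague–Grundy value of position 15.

1

G(0) = 0
G(1) = mex{} = 0
G(2) = mex{0} = 1
G(3) = mex{0} = 1
G(4) = mex{1,0} = 2
G(5) = mex{1,0} = 2
G(6) = mex{2,1} = 0
G(7) = mex{2,1} = 0
G(8) = mex{0,2} = 1
G(9) = mex{0,2} = 1
G(10) = mex{1,0,0} = 2
G(11) = mex{1,0,0} = 2
G(12) = mex{2,1,1} = 0
G(13) = mex{2,1,1} = 0
G(14) = mex{0,2,2} = 1
G(15) = mex{0,2,2} = 1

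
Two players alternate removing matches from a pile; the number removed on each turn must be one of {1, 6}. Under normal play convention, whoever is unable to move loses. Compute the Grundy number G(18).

G(0) = 0
G(1) = mex{0} = 1
G(2) = mex{1} = 0
G(3) = mex{0} = 1
G(4) = mex{1} = 0
G(5) = mex{0} = 1
G(6) = mex{1,0} = 2
G(7) = mex{2,1} = 0
G(8) = mex{0,0} = 1
G(9) = mex{1,1} = 0
G(10) = mex{0,0} = 1
G(11) = mex{1,1} = 0
G(12) = mex{0,2} = 1
G(13) = mex{1,0} = 2
G(14) = mex{2,1} = 0
G(15) = mex{0,0} = 1
G(16) = mex{1,1} = 0
G(17) = mex{0,0} = 1
G(18) = mex{1,1} = 0

0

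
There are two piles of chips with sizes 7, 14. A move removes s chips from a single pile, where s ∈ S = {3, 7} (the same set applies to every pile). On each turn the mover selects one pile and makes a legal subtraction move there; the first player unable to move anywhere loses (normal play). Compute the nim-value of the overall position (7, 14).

3

All piles use S = {3, 7}:
G(0) = 0
G(1) = mex{} = 0
G(2) = mex{} = 0
G(3) = mex{0} = 1
G(4) = mex{0} = 1
G(5) = mex{0} = 1
G(6) = mex{1} = 0
G(7) = mex{1,0} = 2
G(8) = mex{1,0} = 2
G(9) = mex{0,0} = 1
G(10) = mex{2,1} = 0
G(11) = mex{2,1} = 0
G(12) = mex{1,1} = 0
G(13) = mex{0,0} = 1
G(14) = mex{0,2} = 1
Pile A: G(7) = 2.
Pile B: G(14) = 1.
Combined Grundy value = 2 ⊕ 1 = 3.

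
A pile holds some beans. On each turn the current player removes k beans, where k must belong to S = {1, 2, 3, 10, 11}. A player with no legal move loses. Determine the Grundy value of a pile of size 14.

2

G(0) = 0
G(1) = mex{0} = 1
G(2) = mex{1,0} = 2
G(3) = mex{2,1,0} = 3
G(4) = mex{3,2,1} = 0
G(5) = mex{0,3,2} = 1
G(6) = mex{1,0,3} = 2
G(7) = mex{2,1,0} = 3
G(8) = mex{3,2,1} = 0
G(9) = mex{0,3,2} = 1
G(10) = mex{1,0,3,0} = 2
G(11) = mex{2,1,0,1,0} = 3
G(12) = mex{3,2,1,2,1} = 0
G(13) = mex{0,3,2,3,2} = 1
G(14) = mex{1,0,3,0,3} = 2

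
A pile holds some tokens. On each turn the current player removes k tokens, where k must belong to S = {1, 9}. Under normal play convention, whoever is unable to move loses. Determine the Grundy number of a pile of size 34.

n :  0  1  2  3  4  5  6  7  8  9 10 11 12 13 14 15 16 17 18 19 20 21 22 23 24 25 26 27 28 29 30 31 32 33 34
G :  0  1  0  1  0  1  0  1  0  1  0  1  0  1  0  1  0  1  0  1  0  1  0  1  0  1  0  1  0  1  0  1  0  1  0

0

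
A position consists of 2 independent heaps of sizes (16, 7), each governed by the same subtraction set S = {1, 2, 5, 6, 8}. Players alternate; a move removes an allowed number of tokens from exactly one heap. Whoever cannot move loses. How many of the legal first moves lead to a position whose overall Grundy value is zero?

All heaps use S = {1, 2, 5, 6, 8}:
G(0) = 0
G(1) = mex{0} = 1
G(2) = mex{1,0} = 2
G(3) = mex{2,1} = 0
G(4) = mex{0,2} = 1
G(5) = mex{1,0,0} = 2
G(6) = mex{2,1,1,0} = 3
G(7) = mex{3,2,2,1} = 0
G(8) = mex{0,3,0,2,0} = 1
G(9) = mex{1,0,1,0,1} = 2
G(10) = mex{2,1,2,1,2} = 0
G(11) = mex{0,2,3,2,0} = 1
G(12) = mex{1,0,0,3,1} = 2
G(13) = mex{2,1,1,0,2} = 3
G(14) = mex{3,2,2,1,3} = 0
G(15) = mex{0,3,0,2,0} = 1
G(16) = mex{1,0,1,0,1} = 2
Heap A: G(16) = 2.
Heap B: G(7) = 0.
Combined Grundy value = 2 ⊕ 0 = 2.
A winning move leaves total XOR = 0, i.e. changes one component's Grundy value g to g ⊕ X where X is the current total.
Heap A: need g' = 2⊕2 = 0. Options: 16−1→G=1, 16−2→G=0, 16−5→G=1, 16−6→G=0, 16−8→G=1. Hits: 2.
Heap B: need g' = 0⊕2 = 2. Options: 7−1→G=3, 7−2→G=2, 7−5→G=2, 7−6→G=1. Hits: 2.

4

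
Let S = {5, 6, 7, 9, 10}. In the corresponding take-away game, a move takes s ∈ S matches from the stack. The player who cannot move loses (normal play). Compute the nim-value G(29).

2

n :  0  1  2  3  4  5  6  7  8  9 10 11 12 13 14 15 16 17 18 19 20 21 22 23 24 25 26 27 28 29
G :  0  0  0  0  0  1  1  1  1  1  2  2  2  2  2  0  0  0  0  0  1  1  1  1  1  2  2  2  2  2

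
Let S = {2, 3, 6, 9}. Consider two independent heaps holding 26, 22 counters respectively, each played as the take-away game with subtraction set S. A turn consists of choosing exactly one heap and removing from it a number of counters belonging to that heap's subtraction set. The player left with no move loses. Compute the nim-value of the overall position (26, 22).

All heaps use S = {2, 3, 6, 9}:
G(0) = 0
G(1) = mex{} = 0
G(2) = mex{0} = 1
G(3) = mex{0,0} = 1
G(4) = mex{1,0} = 2
G(5) = mex{1,1} = 0
G(6) = mex{2,1,0} = 3
G(7) = mex{0,2,0} = 1
G(8) = mex{3,0,1} = 2
G(9) = mex{1,3,1,0} = 2
G(10) = mex{2,1,2,0} = 3
G(11) = mex{2,2,0,1} = 3
G(12) = mex{3,2,3,1} = 0
G(13) = mex{3,3,1,2} = 0
G(14) = mex{0,3,2,0} = 1
G(15) = mex{0,0,2,3} = 1
G(16) = mex{1,0,3,1} = 2
G(17) = mex{1,1,3,2} = 0
G(18) = mex{2,1,0,2} = 3
G(19) = mex{0,2,0,3} = 1
G(20) = mex{3,0,1,3} = 2
G(21) = mex{1,3,1,0} = 2
G(22) = mex{2,1,2,0} = 3
G(23) = mex{2,2,0,1} = 3
G(24) = mex{3,2,3,1} = 0
G(25) = mex{3,3,1,2} = 0
G(26) = mex{0,3,2,0} = 1
Heap A: G(26) = 1.
Heap B: G(22) = 3.
Combined Grundy value = 1 ⊕ 3 = 2.

2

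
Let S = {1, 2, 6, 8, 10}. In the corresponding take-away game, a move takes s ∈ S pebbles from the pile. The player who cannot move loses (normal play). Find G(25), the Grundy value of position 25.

2

G(0) = 0
G(1) = mex{0} = 1
G(2) = mex{1,0} = 2
G(3) = mex{2,1} = 0
G(4) = mex{0,2} = 1
G(5) = mex{1,0} = 2
G(6) = mex{2,1,0} = 3
G(7) = mex{3,2,1} = 0
G(8) = mex{0,3,2,0} = 1
G(9) = mex{1,0,0,1} = 2
G(10) = mex{2,1,1,2,0} = 3
G(11) = mex{3,2,2,0,1} = 4
G(12) = mex{4,3,3,1,2} = 0
G(13) = mex{0,4,0,2,0} = 1
G(14) = mex{1,0,1,3,1} = 2
G(15) = mex{2,1,2,0,2} = 3
G(16) = mex{3,2,3,1,3} = 0
G(17) = mex{0,3,4,2,0} = 1
G(18) = mex{1,0,0,3,1} = 2
G(19) = mex{2,1,1,4,2} = 0
G(20) = mex{0,2,2,0,3} = 1
G(21) = mex{1,0,3,1,4} = 2
G(22) = mex{2,1,0,2,0} = 3
G(23) = mex{3,2,1,3,1} = 0
G(24) = mex{0,3,2,0,2} = 1
G(25) = mex{1,0,0,1,3} = 2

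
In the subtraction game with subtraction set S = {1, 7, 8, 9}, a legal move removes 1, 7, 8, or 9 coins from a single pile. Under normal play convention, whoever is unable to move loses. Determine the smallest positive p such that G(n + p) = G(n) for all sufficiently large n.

16

G(0) = 0
G(1) = mex{0} = 1
G(2) = mex{1} = 0
G(3) = mex{0} = 1
G(4) = mex{1} = 0
G(5) = mex{0} = 1
G(6) = mex{1} = 0
G(7) = mex{0,0} = 1
G(8) = mex{1,1,0} = 2
G(9) = mex{2,0,1,0} = 3
G(10) = mex{3,1,0,1} = 2
G(11) = mex{2,0,1,0} = 3
G(12) = mex{3,1,0,1} = 2
G(13) = mex{2,0,1,0} = 3
G(14) = mex{3,1,0,1} = 2
G(15) = mex{2,2,1,0} = 3
G(16) = mex{3,3,2,1} = 0
G(17) = mex{0,2,3,2} = 1
G(18) = mex{1,3,2,3} = 0
G(19) = mex{0,2,3,2} = 1
G(20) = mex{1,3,2,3} = 0
G(21) = mex{0,2,3,2} = 1
G(22) = mex{1,3,2,3} = 0
G(23) = mex{0,0,3,2} = 1
G(24) = mex{1,1,0,3} = 2
G(25) = mex{2,0,1,0} = 3
G(26) = mex{3,1,0,1} = 2
G(27) = mex{2,0,1,0} = 3
G(28) = mex{3,1,0,1} = 2
G(29) = mex{2,0,1,0} = 3
G(30) = mex{3,1,0,1} = 2
G(31) = mex{2,2,1,0} = 3
G(32) = mex{3,3,2,1} = 0
G(33) = mex{0,2,3,2} = 1
G(n+16) = G(n) holds for n = 0,…,8 (a full window of length max(S) = 9), so the sequence is purely periodic with period 16.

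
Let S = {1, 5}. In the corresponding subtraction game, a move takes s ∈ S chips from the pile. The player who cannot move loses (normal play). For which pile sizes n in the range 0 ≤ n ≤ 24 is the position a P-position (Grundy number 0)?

0, 2, 4, 6, 8, 10, 12, 14, 16, 18, 20, 22, 24

n :  0  1  2  3  4  5  6  7  8  9 10 11 12 13 14 15 16 17 18 19 20 21 22 23 24
G :  0  1  0  1  0  1  0  1  0  1  0  1  0  1  0  1  0  1  0  1  0  1  0  1  0
P-positions are exactly the n with G(n) = 0.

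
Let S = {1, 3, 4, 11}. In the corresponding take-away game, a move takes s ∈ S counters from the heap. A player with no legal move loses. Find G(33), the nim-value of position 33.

3

n :  0  1  2  3  4  5  6  7  8  9 10 11 12 13 14 15 16 17 18 19 20 21 22 23 24 25 26 27 28 29 30 31 32 33
G :  0  1  0  1  2  3  2  0  1  0  1  2  3  2  0  1  0  1  2  3  2  0  1  0  1  2  3  2  0  1  0  1  2  3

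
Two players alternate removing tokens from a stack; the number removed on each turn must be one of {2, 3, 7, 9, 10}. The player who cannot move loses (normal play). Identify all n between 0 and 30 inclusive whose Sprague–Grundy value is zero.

G(0) = 0
G(1) = mex{} = 0
G(2) = mex{0} = 1
G(3) = mex{0,0} = 1
G(4) = mex{1,0} = 2
G(5) = mex{1,1} = 0
G(6) = mex{2,1} = 0
G(7) = mex{0,2,0} = 1
G(8) = mex{0,0,0} = 1
G(9) = mex{1,0,1,0} = 2
G(10) = mex{1,1,1,0,0} = 2
G(11) = mex{2,1,2,1,0} = 3
G(12) = mex{2,2,0,1,1} = 3
G(13) = mex{3,2,0,2,1} = 4
G(14) = mex{3,3,1,0,2} = 4
G(15) = mex{4,3,1,0,0} = 2
G(16) = mex{4,4,2,1,0} = 3
G(17) = mex{2,4,2,1,1} = 0
G(18) = mex{3,2,3,2,1} = 0
G(19) = mex{0,3,3,2,2} = 1
G(20) = mex{0,0,4,3,2} = 1
G(21) = mex{1,0,4,3,3} = 2
G(22) = mex{1,1,2,4,3} = 0
G(23) = mex{2,1,3,4,4} = 0
G(24) = mex{0,2,0,2,4} = 1
G(25) = mex{0,0,0,3,2} = 1
G(26) = mex{1,0,1,0,3} = 2
G(27) = mex{1,1,1,0,0} = 2
G(28) = mex{2,1,2,1,0} = 3
G(29) = mex{2,2,0,1,1} = 3
G(30) = mex{3,2,0,2,1} = 4
P-positions are exactly the n with G(n) = 0.

0, 1, 5, 6, 17, 18, 22, 23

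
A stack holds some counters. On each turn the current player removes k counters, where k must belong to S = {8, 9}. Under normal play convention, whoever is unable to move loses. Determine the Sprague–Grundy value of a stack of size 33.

2

G(0) = 0
G(1) = mex{} = 0
G(2) = mex{} = 0
G(3) = mex{} = 0
G(4) = mex{} = 0
G(5) = mex{} = 0
G(6) = mex{} = 0
G(7) = mex{} = 0
G(8) = mex{0} = 1
G(9) = mex{0,0} = 1
G(10) = mex{0,0} = 1
G(11) = mex{0,0} = 1
G(12) = mex{0,0} = 1
G(13) = mex{0,0} = 1
G(14) = mex{0,0} = 1
G(15) = mex{0,0} = 1
G(16) = mex{1,0} = 2
G(17) = mex{1,1} = 0
G(18) = mex{1,1} = 0
G(19) = mex{1,1} = 0
G(20) = mex{1,1} = 0
G(21) = mex{1,1} = 0
G(22) = mex{1,1} = 0
G(23) = mex{1,1} = 0
G(24) = mex{2,1} = 0
G(25) = mex{0,2} = 1
G(26) = mex{0,0} = 1
G(27) = mex{0,0} = 1
G(28) = mex{0,0} = 1
G(29) = mex{0,0} = 1
G(30) = mex{0,0} = 1
G(31) = mex{0,0} = 1
G(32) = mex{0,0} = 1
G(33) = mex{1,0} = 2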